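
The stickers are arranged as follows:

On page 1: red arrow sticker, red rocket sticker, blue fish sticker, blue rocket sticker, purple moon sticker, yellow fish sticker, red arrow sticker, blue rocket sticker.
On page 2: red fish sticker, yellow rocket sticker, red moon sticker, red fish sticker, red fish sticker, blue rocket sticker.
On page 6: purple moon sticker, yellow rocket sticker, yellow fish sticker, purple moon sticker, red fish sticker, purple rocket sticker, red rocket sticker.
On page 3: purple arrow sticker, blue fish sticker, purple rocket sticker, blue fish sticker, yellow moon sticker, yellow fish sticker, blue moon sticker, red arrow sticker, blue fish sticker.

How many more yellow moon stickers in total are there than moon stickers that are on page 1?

0

yellow moon stickers: 1.
moon stickers on page 1: 1.
1 − 1 = 0.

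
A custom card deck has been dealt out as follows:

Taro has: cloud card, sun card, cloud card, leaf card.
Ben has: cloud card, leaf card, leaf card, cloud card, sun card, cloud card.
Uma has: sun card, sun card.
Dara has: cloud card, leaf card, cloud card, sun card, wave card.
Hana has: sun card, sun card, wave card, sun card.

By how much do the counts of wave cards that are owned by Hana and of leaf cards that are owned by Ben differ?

wave cards owned by Hana: 1. leaf cards owned by Ben: 2.
|1 − 2| = 2 − 1 = 1.

1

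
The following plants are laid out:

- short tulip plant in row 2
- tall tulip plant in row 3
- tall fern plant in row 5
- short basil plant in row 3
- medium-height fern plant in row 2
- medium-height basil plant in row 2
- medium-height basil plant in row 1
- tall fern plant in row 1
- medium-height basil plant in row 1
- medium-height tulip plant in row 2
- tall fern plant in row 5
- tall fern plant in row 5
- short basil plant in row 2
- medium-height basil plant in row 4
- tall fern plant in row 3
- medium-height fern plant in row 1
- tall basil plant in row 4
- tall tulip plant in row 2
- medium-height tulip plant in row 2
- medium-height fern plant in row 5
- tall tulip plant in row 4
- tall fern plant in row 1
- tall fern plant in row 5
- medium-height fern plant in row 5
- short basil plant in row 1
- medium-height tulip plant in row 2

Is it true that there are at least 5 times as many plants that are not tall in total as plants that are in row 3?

True

There are 15 plants that are not tall.
There are 3 plants in row 3.
The claim requires 15 ≥ 5 × 3 = 15, which holds.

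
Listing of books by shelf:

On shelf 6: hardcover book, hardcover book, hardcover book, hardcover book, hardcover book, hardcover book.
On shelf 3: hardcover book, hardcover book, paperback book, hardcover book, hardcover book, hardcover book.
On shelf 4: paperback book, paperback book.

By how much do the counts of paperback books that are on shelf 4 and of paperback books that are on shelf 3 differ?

paperback books on shelf 4: 2. paperback books on shelf 3: 1.
|2 − 1| = 2 − 1 = 1.

1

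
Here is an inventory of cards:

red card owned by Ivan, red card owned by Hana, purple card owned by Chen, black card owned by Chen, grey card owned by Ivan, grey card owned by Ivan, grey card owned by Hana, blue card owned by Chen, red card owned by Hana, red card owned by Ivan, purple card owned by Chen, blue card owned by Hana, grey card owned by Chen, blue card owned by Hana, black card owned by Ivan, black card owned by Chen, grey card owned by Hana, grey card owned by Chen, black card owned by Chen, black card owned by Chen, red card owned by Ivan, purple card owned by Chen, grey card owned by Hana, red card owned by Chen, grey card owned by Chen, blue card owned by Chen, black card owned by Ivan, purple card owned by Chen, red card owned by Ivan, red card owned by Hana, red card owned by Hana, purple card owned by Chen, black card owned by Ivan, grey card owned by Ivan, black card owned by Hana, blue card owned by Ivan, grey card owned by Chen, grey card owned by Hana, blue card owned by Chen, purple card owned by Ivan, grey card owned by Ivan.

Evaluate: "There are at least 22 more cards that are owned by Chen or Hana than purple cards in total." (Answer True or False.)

True

cards owned by Chen or Hana: 28.
purple cards: 6.
The claim requires 28 − 6 = 22 ≥ 22, which holds.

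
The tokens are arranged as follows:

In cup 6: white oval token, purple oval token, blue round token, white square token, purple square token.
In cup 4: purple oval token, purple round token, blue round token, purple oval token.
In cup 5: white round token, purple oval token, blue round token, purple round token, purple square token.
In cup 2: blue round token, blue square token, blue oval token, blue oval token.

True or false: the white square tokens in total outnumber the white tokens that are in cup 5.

False

There is 1 white square token.
There is 1 white token in cup 5.
The claim requires 1 > 1, which does not hold.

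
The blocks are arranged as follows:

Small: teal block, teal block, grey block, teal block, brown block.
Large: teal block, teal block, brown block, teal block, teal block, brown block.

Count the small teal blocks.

3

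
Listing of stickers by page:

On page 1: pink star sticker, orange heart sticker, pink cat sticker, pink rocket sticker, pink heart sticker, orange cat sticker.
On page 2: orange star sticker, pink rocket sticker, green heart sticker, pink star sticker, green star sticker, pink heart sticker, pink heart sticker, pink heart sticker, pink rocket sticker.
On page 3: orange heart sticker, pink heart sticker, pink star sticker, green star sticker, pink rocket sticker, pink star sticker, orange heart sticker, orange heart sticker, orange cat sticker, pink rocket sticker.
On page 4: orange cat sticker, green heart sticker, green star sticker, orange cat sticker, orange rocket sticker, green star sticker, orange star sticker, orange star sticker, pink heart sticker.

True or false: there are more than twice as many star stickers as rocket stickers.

False

|star stickers| = 11.
|rocket stickers| = 6.
The claim requires 11 > 2 × 6 = 12, which does not hold.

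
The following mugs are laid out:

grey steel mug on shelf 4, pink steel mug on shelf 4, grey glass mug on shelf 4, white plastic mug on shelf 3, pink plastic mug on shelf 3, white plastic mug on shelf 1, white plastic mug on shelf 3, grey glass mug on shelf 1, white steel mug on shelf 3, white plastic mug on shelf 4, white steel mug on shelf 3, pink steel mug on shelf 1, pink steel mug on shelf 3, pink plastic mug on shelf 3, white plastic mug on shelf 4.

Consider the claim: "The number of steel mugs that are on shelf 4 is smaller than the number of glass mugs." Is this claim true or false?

There are 2 steel mugs on shelf 4.
There are 2 glass mugs.
The claim requires 2 < 2, which does not hold.

False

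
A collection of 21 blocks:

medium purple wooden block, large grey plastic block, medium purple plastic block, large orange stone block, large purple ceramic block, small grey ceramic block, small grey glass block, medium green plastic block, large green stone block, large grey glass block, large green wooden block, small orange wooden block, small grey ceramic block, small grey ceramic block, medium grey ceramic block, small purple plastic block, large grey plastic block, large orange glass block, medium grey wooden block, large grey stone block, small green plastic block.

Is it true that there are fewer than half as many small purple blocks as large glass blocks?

small purple blocks: 1.
large glass blocks: 2.
The claim requires 2 × 1 = 2 < 2, which does not hold.

False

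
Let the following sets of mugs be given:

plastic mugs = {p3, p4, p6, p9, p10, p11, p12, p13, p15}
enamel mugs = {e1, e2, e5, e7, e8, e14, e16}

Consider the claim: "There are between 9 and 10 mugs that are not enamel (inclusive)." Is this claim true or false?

True

|mugs that are not enamel| = 9.
The claim requires 9 ≤ 9 ≤ 10, which holds.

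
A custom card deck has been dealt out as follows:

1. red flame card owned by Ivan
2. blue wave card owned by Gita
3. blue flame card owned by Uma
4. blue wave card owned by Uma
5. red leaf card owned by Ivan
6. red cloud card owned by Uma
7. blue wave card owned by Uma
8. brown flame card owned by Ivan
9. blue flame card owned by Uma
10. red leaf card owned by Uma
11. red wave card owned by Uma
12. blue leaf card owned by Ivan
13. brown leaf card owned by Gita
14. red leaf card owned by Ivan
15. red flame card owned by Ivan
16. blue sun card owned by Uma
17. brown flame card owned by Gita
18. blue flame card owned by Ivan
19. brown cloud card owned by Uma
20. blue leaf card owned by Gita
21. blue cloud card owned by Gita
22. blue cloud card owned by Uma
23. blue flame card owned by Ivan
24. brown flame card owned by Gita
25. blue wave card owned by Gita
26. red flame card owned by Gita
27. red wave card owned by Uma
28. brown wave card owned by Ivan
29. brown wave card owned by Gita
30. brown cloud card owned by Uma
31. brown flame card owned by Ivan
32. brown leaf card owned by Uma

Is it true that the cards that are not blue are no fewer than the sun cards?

True

There are 19 cards that are not blue.
There is 1 sun card.
The claim requires 19 ≥ 1, which holds.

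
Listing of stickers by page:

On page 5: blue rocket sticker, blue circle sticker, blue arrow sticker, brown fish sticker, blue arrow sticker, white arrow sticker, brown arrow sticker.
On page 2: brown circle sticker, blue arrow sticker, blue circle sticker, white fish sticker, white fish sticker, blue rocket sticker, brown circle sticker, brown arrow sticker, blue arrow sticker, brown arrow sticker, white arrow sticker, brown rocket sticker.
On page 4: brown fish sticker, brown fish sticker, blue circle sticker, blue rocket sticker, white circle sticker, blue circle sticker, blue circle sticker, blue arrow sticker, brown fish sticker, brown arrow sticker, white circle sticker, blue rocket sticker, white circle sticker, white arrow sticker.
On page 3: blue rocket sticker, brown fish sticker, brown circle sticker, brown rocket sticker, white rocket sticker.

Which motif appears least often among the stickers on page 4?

Counts by motif (restricted to stickers on page 4): circle 6, arrow 3, fish 3, rocket 2.
The minimum is 2, held uniquely by rocket.

rocket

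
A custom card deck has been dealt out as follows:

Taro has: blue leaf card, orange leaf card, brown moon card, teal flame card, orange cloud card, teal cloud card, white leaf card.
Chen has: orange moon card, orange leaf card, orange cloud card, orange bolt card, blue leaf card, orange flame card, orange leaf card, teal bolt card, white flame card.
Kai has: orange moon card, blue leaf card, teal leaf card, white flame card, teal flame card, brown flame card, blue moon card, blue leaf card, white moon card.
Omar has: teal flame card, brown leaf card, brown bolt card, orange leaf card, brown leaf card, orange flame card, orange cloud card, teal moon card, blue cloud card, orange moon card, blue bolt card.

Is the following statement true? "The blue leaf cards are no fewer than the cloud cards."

False

There are 4 blue leaf cards.
There are 5 cloud cards.
The claim requires 4 ≥ 5, which does not hold.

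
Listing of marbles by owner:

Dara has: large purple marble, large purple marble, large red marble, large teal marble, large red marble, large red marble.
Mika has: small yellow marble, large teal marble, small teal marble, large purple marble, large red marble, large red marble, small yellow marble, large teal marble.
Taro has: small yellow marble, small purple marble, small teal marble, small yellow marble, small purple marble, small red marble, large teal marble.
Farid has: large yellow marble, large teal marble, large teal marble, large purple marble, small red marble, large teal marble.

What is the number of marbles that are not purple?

Total marbles: 27; with the excluded value: 6; remaining 27 − 6 = 21.

21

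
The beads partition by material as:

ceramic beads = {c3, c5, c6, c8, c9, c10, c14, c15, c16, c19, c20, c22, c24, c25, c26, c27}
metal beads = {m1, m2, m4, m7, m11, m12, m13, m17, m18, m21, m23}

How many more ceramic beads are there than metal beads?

5

ceramic beads: 16.
metal beads: 11.
16 − 11 = 5.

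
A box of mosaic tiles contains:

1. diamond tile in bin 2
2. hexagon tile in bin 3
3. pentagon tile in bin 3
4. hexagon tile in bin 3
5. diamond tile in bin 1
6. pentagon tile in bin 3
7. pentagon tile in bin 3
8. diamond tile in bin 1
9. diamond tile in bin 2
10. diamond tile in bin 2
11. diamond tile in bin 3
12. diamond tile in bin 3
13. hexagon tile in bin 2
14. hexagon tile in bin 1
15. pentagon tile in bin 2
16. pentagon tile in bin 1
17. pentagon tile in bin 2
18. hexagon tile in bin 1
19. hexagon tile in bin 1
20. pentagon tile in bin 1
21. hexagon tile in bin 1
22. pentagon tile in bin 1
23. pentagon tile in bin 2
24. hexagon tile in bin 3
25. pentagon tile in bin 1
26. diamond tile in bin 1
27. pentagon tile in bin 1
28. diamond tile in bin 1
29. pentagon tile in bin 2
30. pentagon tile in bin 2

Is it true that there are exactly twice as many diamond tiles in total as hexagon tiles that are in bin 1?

False

|diamond tiles| = 9.
|hexagon tiles in bin 1| = 4.
The claim requires 9 = 2 × 4 = 8, which does not hold.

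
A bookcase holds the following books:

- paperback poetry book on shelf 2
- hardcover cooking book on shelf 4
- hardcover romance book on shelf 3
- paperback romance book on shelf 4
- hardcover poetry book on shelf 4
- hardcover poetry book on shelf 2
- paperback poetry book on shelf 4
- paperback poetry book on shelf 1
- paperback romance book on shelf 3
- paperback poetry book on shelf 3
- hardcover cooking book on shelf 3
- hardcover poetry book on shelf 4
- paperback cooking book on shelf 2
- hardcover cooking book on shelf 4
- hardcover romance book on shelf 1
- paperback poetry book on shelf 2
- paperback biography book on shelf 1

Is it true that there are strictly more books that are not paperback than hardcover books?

books that are not paperback: 8.
hardcover books: 8.
The claim requires 8 > 8, which does not hold.

False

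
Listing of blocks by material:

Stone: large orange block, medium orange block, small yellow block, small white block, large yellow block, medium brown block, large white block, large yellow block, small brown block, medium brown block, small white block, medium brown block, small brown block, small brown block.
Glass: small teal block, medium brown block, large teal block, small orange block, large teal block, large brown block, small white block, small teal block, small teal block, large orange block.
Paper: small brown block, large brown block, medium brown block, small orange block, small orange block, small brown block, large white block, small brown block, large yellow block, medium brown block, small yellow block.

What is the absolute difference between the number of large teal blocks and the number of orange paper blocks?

0

large teal blocks: 2. orange paper blocks: 2.
|2 − 2| = 2 − 2 = 0.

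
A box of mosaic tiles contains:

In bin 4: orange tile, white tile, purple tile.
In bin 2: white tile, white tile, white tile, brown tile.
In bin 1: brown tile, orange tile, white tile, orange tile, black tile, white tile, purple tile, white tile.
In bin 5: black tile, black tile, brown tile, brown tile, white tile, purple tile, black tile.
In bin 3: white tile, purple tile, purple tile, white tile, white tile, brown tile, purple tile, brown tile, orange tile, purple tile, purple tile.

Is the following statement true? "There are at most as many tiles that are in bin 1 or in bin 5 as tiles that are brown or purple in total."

|tiles in bin 1 or in bin 5| = 15.
|tiles that are brown or purple| = 14.
The claim requires 15 ≤ 14, which does not hold.

False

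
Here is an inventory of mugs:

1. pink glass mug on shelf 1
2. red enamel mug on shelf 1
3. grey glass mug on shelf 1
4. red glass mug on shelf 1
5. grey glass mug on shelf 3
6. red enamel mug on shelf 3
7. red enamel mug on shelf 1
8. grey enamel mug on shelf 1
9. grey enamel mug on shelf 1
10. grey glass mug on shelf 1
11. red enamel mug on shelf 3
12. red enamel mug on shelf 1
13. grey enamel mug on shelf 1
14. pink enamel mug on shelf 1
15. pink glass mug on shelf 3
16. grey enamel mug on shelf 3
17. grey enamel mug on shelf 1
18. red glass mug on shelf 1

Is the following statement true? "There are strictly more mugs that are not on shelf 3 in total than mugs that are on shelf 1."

False

|mugs that are not on shelf 3| = 13.
|mugs on shelf 1| = 13.
The claim requires 13 > 13, which does not hold.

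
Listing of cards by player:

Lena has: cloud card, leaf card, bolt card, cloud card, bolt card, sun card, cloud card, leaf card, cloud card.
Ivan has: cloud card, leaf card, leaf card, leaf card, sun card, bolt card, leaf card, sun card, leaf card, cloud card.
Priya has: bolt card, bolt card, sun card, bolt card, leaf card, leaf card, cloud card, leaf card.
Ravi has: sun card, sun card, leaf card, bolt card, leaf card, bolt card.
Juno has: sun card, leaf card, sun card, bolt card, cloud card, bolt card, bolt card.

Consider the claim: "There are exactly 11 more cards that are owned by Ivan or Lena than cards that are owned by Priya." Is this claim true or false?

|cards owned by Ivan or Lena| = 19.
|cards owned by Priya| = 8.
The claim requires 19 − 8 (= 11) to equal 11, which holds.

True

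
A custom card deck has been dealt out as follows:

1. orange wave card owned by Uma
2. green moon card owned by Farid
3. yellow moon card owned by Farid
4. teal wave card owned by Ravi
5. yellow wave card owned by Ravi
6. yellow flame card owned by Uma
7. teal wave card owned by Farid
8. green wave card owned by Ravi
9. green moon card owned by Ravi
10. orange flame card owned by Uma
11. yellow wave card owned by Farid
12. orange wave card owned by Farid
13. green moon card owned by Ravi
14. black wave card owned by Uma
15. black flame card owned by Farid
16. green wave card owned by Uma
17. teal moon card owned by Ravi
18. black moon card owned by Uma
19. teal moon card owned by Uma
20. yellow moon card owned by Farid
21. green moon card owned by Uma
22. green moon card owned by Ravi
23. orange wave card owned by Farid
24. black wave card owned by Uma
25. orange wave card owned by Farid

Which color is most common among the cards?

Counts by color: green 7, yellow 5, orange 5, teal 4, black 4.
The maximum is 7, held uniquely by green.

green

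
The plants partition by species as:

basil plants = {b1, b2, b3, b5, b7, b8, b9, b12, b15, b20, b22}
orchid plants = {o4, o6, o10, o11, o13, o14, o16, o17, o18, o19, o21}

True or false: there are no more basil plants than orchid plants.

There are 11 basil plants.
There are 11 orchid plants.
The claim requires 11 ≤ 11, which holds.

True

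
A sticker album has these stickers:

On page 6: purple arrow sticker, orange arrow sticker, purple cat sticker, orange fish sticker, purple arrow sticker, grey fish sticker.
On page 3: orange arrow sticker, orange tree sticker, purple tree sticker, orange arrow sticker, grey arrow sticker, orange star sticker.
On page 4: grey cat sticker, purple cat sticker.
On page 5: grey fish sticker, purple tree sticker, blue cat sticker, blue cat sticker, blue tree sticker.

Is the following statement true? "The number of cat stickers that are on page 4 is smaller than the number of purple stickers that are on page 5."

|cat stickers on page 4| = 2.
|purple stickers on page 5| = 1.
The claim requires 2 < 1, which does not hold.

False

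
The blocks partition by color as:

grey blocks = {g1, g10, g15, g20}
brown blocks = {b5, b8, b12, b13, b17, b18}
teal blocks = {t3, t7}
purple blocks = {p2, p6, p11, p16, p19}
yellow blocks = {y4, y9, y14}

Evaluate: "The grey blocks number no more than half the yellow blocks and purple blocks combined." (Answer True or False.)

True

|grey blocks| = 4.
yellow blocks: 3; purple blocks: 5; combined: 3 + 5 = 8.
The claim requires 2 × 4 = 8 ≤ 8, which holds.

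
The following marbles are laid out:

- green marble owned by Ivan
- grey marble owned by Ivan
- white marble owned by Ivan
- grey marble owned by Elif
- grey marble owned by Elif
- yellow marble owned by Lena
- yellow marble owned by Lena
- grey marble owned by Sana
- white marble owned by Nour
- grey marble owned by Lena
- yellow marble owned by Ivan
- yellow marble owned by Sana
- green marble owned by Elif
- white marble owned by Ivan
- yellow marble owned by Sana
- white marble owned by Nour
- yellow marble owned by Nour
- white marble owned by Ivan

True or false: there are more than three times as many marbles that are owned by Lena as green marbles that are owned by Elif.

False

|marbles owned by Lena| = 3.
|green marbles owned by Elif| = 1.
The claim requires 3 > 3 × 1 = 3, which does not hold.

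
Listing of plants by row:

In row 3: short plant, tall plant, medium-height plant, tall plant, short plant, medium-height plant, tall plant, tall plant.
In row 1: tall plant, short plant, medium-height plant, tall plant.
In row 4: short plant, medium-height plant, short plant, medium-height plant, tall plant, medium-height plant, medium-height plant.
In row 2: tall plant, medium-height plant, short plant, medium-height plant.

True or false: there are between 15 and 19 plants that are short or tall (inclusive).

There are 14 plants that are short or tall.
The claim requires 15 ≤ 14 ≤ 19, which does not hold.

False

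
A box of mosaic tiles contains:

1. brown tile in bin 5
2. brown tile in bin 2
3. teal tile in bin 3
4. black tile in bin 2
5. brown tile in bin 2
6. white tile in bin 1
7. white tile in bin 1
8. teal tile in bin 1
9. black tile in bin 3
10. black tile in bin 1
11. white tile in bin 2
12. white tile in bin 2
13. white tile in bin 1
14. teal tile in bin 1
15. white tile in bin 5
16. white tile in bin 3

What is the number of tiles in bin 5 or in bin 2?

7

in bin 2: 5; in bin 5: 2; together 5 + 2 = 7.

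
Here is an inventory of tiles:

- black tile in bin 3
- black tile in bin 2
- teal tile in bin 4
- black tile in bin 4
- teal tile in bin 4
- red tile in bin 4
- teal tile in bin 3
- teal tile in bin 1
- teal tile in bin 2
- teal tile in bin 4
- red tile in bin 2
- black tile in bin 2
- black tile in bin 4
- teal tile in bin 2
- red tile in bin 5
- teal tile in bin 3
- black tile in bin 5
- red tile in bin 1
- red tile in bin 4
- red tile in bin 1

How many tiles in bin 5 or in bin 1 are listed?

5

in bin 1: 3; in bin 5: 2; together 3 + 2 = 5.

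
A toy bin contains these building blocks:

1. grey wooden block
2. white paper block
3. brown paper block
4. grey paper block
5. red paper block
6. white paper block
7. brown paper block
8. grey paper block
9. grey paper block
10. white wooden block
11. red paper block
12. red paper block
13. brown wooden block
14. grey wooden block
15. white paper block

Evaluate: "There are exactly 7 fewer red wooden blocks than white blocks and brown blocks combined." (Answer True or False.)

red wooden blocks: 0.
white blocks: 4; brown blocks: 3; combined: 4 + 3 = 7.
The claim requires 7 − 0 (= 7) to equal 7, which holds.

True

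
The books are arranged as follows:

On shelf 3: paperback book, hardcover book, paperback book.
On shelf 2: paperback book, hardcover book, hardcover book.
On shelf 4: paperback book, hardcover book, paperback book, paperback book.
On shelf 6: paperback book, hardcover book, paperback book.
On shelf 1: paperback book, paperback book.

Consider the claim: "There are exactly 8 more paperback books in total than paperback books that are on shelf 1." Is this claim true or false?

True

paperback books: 10.
paperback books on shelf 1: 2.
The claim requires 10 − 2 (= 8) to equal 8, which holds.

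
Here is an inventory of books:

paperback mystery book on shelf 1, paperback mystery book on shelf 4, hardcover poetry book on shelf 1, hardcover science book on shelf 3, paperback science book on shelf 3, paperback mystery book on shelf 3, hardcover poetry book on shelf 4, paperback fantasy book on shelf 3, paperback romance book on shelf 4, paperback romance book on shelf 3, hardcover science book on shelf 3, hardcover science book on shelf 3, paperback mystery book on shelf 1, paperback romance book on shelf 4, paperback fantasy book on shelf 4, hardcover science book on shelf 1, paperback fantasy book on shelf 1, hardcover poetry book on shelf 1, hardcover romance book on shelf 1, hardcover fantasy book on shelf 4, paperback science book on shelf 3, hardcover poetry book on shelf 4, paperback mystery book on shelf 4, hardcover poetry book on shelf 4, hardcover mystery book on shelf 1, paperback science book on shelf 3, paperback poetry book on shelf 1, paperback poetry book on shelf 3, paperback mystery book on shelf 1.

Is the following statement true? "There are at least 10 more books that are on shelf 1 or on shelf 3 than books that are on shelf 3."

True

|books on shelf 1 or on shelf 3| = 20.
|books on shelf 3| = 10.
The claim requires 20 − 10 = 10 ≥ 10, which holds.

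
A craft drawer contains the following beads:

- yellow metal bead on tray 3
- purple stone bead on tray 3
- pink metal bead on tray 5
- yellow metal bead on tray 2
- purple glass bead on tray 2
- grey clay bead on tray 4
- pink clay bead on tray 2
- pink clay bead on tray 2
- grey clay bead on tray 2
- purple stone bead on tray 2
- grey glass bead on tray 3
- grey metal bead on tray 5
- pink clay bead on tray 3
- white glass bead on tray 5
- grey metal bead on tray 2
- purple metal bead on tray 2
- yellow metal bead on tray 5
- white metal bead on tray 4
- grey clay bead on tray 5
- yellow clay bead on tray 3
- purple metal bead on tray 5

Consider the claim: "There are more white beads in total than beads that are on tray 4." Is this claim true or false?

False

|white beads| = 2.
|beads on tray 4| = 2.
The claim requires 2 > 2, which does not hold.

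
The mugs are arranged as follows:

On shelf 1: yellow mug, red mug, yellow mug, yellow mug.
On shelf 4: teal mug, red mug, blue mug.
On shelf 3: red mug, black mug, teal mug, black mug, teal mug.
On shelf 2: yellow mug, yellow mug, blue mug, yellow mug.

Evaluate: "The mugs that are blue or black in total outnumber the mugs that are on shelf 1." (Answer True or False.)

False

There are 4 mugs that are blue or black.
There are 4 mugs on shelf 1.
The claim requires 4 > 4, which does not hold.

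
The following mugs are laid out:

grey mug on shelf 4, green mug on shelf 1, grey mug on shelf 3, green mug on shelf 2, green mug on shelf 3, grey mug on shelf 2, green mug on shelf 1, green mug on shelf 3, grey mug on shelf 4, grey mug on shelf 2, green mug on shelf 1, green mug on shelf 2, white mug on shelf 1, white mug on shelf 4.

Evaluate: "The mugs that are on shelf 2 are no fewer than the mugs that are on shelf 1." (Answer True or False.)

True

There are 4 mugs on shelf 2.
There are 4 mugs on shelf 1.
The claim requires 4 ≥ 4, which holds.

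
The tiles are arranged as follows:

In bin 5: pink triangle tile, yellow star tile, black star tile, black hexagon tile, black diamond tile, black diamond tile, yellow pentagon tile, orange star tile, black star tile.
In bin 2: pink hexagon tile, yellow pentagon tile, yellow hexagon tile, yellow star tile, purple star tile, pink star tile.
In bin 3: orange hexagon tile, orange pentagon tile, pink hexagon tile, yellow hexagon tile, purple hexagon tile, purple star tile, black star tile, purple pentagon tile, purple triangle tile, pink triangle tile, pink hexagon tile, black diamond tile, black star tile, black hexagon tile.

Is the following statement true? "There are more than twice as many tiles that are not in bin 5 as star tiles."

False

|tiles that are not in bin 5| = 20.
|star tiles| = 10.
The claim requires 20 > 2 × 10 = 20, which does not hold.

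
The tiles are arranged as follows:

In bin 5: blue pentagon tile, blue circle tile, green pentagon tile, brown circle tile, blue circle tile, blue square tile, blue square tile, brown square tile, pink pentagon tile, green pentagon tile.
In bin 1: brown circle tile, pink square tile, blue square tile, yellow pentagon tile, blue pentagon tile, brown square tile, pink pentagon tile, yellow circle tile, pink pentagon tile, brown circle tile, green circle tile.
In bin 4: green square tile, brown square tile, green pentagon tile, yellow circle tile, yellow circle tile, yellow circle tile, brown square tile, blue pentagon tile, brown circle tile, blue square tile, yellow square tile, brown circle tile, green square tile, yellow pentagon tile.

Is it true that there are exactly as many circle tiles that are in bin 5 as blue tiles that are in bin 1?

There are 3 circle tiles in bin 5.
There are 2 blue tiles in bin 1.
The claim requires 3 = 2, which does not hold.

False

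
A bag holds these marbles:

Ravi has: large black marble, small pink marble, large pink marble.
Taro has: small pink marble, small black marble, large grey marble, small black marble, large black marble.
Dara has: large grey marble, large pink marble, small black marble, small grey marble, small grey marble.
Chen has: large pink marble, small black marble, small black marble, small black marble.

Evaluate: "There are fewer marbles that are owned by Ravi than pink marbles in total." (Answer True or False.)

|marbles owned by Ravi| = 3.
|pink marbles| = 5.
The claim requires 3 < 5, which holds.

True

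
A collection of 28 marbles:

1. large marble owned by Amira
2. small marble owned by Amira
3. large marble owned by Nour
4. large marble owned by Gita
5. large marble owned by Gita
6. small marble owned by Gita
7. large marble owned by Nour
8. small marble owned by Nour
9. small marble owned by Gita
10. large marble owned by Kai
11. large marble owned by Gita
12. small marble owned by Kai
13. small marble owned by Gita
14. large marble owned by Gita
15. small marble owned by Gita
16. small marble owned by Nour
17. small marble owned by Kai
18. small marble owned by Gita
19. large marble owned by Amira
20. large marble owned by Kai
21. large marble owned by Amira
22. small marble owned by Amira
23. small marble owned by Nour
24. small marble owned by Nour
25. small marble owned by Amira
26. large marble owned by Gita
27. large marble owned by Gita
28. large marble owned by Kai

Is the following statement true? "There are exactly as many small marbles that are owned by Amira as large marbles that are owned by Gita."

False

small marbles owned by Amira: 3.
large marbles owned by Gita: 6.
The claim requires 3 = 6, which does not hold.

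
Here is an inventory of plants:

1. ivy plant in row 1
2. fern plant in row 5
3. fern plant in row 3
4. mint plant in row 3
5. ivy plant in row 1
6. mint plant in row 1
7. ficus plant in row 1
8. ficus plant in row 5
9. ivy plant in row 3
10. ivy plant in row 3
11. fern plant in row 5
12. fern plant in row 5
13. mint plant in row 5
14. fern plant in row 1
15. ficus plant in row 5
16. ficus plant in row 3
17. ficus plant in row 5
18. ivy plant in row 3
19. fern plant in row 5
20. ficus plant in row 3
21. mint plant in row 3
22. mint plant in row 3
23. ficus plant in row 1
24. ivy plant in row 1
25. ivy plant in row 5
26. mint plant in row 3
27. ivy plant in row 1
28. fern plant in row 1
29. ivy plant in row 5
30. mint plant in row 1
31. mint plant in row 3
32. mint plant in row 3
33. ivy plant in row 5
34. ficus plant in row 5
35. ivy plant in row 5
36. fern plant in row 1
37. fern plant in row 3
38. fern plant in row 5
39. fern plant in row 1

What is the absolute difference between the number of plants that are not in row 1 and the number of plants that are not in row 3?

plants that are not in row 1: 27. plants that are not in row 3: 26.
|27 − 26| = 27 − 26 = 1.

1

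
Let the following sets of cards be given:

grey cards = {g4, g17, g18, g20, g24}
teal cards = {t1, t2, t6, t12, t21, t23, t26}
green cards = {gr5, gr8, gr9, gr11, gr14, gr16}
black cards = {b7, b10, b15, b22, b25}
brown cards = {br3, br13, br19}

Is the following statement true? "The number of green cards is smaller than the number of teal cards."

There are 6 green cards.
There are 7 teal cards.
The claim requires 6 < 7, which holds.

True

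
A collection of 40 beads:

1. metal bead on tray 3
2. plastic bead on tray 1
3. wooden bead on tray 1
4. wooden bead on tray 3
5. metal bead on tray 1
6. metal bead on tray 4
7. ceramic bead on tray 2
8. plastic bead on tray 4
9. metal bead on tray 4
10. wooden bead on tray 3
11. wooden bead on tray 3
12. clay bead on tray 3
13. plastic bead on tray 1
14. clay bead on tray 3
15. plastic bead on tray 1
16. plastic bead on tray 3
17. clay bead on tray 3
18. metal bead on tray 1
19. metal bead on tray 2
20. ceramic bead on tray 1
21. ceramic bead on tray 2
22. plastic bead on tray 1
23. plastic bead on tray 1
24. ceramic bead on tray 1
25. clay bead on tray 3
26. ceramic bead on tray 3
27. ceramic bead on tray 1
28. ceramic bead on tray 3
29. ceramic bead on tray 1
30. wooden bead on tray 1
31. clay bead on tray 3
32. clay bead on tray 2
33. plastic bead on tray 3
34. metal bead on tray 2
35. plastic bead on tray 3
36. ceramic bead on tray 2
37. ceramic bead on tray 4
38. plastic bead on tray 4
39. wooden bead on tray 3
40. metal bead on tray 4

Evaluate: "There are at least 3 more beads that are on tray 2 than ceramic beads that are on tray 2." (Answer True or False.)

|beads on tray 2| = 6.
|ceramic beads on tray 2| = 3.
The claim requires 6 − 3 = 3 ≥ 3, which holds.

True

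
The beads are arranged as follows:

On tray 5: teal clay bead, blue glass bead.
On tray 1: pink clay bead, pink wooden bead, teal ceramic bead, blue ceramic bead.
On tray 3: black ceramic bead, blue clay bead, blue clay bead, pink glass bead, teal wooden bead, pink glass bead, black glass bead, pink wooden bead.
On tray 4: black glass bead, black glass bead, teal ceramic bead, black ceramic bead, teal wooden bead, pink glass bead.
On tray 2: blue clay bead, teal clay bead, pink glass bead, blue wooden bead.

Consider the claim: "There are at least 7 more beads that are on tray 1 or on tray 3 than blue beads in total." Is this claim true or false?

False

beads on tray 1 or on tray 3: 12.
blue beads: 6.
The claim requires 12 − 6 = 6 ≥ 7, which does not hold.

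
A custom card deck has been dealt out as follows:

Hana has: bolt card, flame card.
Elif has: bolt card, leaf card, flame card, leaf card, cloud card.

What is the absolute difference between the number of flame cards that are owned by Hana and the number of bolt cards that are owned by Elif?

0

flame cards owned by Hana: 1. bolt cards owned by Elif: 1.
|1 − 1| = 1 − 1 = 0.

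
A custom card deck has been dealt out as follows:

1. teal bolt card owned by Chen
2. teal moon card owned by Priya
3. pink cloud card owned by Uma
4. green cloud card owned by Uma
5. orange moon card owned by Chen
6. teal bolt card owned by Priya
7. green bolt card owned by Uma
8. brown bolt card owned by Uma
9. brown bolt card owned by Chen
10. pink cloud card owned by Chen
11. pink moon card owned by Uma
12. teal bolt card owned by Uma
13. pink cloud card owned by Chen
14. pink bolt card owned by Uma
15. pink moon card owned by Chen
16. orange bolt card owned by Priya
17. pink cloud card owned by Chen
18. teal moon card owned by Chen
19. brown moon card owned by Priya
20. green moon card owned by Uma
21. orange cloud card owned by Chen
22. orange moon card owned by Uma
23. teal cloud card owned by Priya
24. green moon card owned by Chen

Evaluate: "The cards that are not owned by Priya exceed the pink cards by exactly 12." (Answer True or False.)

True

|cards that are not owned by Priya| = 19.
|pink cards| = 7.
The claim requires 19 − 7 (= 12) to equal 12, which holds.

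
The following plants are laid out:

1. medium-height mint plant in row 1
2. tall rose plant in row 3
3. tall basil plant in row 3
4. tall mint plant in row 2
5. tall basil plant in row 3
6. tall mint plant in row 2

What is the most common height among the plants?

Counts by height: tall 5, medium-height 1.
The maximum is 5, held uniquely by tall.

tall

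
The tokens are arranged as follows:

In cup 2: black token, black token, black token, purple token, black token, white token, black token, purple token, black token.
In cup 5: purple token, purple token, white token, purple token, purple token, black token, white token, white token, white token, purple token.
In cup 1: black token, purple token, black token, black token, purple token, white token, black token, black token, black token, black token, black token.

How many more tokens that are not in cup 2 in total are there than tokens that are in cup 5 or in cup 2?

tokens that are not in cup 2: 21.
tokens in cup 5 or in cup 2: 19.
21 − 19 = 2.

2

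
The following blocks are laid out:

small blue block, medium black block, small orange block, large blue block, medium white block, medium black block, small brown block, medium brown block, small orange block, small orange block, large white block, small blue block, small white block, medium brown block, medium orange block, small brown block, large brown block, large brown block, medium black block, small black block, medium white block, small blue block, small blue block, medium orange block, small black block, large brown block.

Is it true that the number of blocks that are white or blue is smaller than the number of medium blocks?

There are 9 blocks that are white or blue.
There are 9 medium blocks.
The claim requires 9 < 9, which does not hold.

False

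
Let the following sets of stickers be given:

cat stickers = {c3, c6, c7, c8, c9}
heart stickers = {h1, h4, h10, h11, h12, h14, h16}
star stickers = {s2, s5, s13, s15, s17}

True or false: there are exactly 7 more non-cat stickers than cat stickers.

non-cat stickers: 12.
cat stickers: 5.
The claim requires 12 − 5 (= 7) to equal 7, which holds.

True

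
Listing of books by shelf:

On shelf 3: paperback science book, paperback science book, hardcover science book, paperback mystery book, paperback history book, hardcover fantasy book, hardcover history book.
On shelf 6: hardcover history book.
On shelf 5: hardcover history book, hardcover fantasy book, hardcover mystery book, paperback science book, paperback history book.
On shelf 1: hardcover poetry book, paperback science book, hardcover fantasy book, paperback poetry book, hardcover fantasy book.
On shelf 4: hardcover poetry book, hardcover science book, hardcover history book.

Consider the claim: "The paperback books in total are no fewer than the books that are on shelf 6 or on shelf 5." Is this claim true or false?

paperback books: 8.
books on shelf 6 or on shelf 5: 6.
The claim requires 8 ≥ 6, which holds.

True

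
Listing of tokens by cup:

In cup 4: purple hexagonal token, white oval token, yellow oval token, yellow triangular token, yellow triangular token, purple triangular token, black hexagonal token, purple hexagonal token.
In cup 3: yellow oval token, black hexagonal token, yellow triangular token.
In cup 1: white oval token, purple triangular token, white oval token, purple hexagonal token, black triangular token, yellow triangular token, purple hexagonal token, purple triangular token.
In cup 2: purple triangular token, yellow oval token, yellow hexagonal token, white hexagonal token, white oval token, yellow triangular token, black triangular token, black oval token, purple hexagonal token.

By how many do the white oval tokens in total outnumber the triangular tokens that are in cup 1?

0

white oval tokens: 4.
triangular tokens in cup 1: 4.
4 − 4 = 0.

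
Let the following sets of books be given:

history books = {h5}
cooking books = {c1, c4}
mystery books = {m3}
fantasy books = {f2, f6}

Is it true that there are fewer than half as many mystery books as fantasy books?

False

|mystery books| = 1.
|fantasy books| = 2.
The claim requires 2 × 1 = 2 < 2, which does not hold.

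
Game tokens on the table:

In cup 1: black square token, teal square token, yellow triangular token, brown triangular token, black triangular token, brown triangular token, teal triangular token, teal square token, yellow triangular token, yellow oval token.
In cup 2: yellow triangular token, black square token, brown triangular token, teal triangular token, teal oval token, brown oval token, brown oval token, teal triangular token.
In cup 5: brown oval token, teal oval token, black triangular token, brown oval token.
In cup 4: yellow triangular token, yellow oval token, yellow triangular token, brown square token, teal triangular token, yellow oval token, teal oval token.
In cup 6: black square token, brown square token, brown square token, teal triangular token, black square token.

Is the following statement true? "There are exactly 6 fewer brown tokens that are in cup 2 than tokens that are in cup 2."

brown tokens in cup 2: 3.
tokens in cup 2: 8.
The claim requires 8 − 3 (= 5) to equal 6, which does not hold.

False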